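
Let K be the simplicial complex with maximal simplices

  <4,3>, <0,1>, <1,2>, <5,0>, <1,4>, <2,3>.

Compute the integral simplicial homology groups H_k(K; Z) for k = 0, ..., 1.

Take the total order 0 < 1 < 2 < 3 < 4 < 5 on the vertex set. Then K (dimension 1) consists of the simplices:

  0-simplices (6): [0], [1], [2], [3], [4], [5]
  1-simplices (6): [0,1], [0,5], [1,2], [1,4], [2,3], [3,4]

Hence C_0 ≅ Z^6, C_1 ≅ Z^6.

∂_1: C_1 → C_0 sends each edge [p,q] (with p < q) to q − p. For instance
  ∂[3,4] = [4] − [3].
The resulting 6×6 matrix has rank 5, and its Smith normal form has invariant factors (1,1,1,1,1).

Computing H_k = (kernel of ∂_k) / (image of ∂_{k+1}):

  H_0: rank C_0 − rank ∂_1 = 6 − 5 = 1, and the invariant factors of ∂_1 are all 1, so H_0 ≅ Z.
  H_1: rank ker ∂_1 − rank ∂_2 = (6 − 5) − 0 = 1, and there is no ∂_2, so H_1 ≅ Z.

As a check, the Euler characteristic is 6 − 6 = 0, which agrees with 1 − 1 = 0.

H_0 ≅ Z,  H_1 ≅ Z.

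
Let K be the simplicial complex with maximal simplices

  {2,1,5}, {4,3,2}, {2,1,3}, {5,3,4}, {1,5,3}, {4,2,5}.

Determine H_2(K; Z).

Fix the vertex order 1 < 2 < 3 < 4 < 5 and write every simplex with vertices in increasing order. Then dim K = 2 and the simplices of K are:

  0-simplices (5): [1], [2], [3], [4], [5]
  1-simplices (9): [1,2], [1,3], [1,5], [2,3], [2,4], [2,5], [3,4], [3,5], [4,5]
  2-simplices (6): [1,2,3], [1,2,5], [1,3,5], [2,3,4], [2,4,5], [3,4,5]

so the chain groups are C_0 ≅ Z^5, C_1 ≅ Z^9, C_2 ≅ Z^6.

∂_1: C_1 → C_0 sends each edge [p,q] (with p < q) to q − p. For instance
  ∂[2,4] = [4] − [2].
The resulting 5×9 matrix has rank 4, and its Smith normal form has invariant factors (1,1,1,1).

The boundary map ∂_2: C_2 → C_1 sends each 2-simplex [p,q,r] to [q,r] − [p,r] + [p,q]. For instance
  ∂[1,3,5] = [3,5] − [1,5] + [1,3],
  ∂[1,2,3] = [2,3] − [1,3] + [1,2].
The resulting 9×6 matrix has rank 5, and its Smith normal form has invariant factors (1,1,1,1,1).

From H_k ≅ ker(∂_k) / im(∂_{k+1}) we obtain:

  H_2: rank ker ∂_2 − rank ∂_3 = (6 − 5) − 0 = 1, and there is no ∂_3, so H_2 ≅ Z.

H_2 ≅ Z.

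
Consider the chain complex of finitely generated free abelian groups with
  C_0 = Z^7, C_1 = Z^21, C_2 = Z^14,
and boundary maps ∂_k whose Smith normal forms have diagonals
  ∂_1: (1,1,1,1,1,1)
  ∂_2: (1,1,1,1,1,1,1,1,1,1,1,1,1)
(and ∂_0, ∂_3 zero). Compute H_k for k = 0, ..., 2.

H_0: b_0 = 7 − 0 − 6 = 1; torsion from ∂_1 factors > 1: none. So H_0 = Z.
H_1: b_1 = 21 − 6 − 13 = 2; torsion from ∂_2 factors > 1: none. So H_1 = Z^2.
H_2: b_2 = 14 − 13 − 0 = 1; torsion from ∂_3 factors > 1: none. So H_2 = Z.

H_0 = Z,  H_1 = Z^2,  H_2 = Z.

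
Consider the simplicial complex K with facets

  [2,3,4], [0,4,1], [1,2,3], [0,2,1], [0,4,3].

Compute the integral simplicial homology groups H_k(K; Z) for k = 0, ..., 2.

H_0 ≅ Z,  H_1 ≅ Z,  H_2 = 0.

Take the total order 0 < 1 < 2 < 3 < 4 on the vertex set. Then K (dimension 2) consists of the simplices:

  0-simplices (5): [0], [1], [2], [3], [4]
  1-simplices (10): [0,1], [0,2], [0,3], [0,4], [1,2], [1,3], [1,4], [2,3], [2,4], [3,4]
  2-simplices (5): [0,1,2], [0,1,4], [0,3,4], [1,2,3], [2,3,4]

so the chain groups are C_0 ≅ Z^5, C_1 ≅ Z^10, C_2 ≅ Z^5.

Boundary ∂_1: C_1 → C_0 sends each edge [p,q] (with p < q) to q − p. For instance
  ∂[1,2] = [2] − [1].
The 5×10 boundary matrix has rank 4 and Smith normal form diag(1,1,1,1).

The boundary map ∂_2: C_2 → C_1 sends each 2-simplex [p,q,r] to [q,r] − [p,r] + [p,q]. For instance
  ∂[0,1,2] = [1,2] − [0,2] + [0,1],
  ∂[0,3,4] = [3,4] − [0,4] + [0,3].
As a 10×5 matrix over Z this has rank 5, with invariant factors (1,1,1,1,1).

Reading off H_k = ker ∂_k / im ∂_{k+1}:

  H_0: rank C_0 − rank ∂_1 = 5 − 4 = 1, and the invariant factors of ∂_1 are all 1, so H_0 ≅ Z.
  H_1: rank ker ∂_1 − rank ∂_2 = (10 − 4) − 5 = 1, and the invariant factors of ∂_2 are all 1, so H_1 ≅ Z.
  H_2: rank ker ∂_2 − rank ∂_3 = (5 − 5) − 0 = 0, and there is no ∂_3, so H_2 ≅ 0.

As a check, the Euler characteristic is 5 − 10 + 5 = 0, which agrees with 1 − 1 + 0 = 0.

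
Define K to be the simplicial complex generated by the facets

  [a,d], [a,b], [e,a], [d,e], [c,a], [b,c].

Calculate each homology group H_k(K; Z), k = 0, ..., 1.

We work with the vertex ordering a < b < c < d < e. The simplices of K, each written with vertices in increasing order, are:

  0-simplices (5): a, b, c, d, e
  1-simplices (6): ab, ac, ad, ae, bc, de

so the chain groups are C_0 ≅ Z^5, C_1 ≅ Z^6.

The boundary map ∂_1: C_1 → C_0 sends each edge [p,q] (with p < q) to q − p.
As a 5×6 matrix over Z this has rank 4, with invariant factors (1,1,1,1).

Computing H_k = (kernel of ∂_k) / (image of ∂_{k+1}):

  H_0: rank C_0 − rank ∂_1 = 5 − 4 = 1, and the invariant factors of ∂_1 are all 1, so H_0 ≅ Z.
  H_1: rank ker ∂_1 − rank ∂_2 = (6 − 4) − 0 = 2, and there is no ∂_2, so H_1 ≅ Z^2.

As a check, the Euler characteristic is 5 − 6 = -1, which agrees with 1 − 2 = -1.

H_0 = Z,  H_1 = Z^2.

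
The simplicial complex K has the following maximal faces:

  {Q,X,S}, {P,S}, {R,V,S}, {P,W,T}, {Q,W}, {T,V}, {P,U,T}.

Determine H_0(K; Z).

H_0 ≅ Z.

Fix the vertex order P < Q < R < S < T < U < V < W < X and write every simplex with vertices in increasing order. Then dim K = 2 and the simplices of K are:

  0-simplices (9): P, Q, R, S, T, U, V, W, X
  1-simplices (14): PS, PT, PU, PW, QS, QW, QX, RS, RV, SV, SX, TU, TV, TW
  2-simplices (4): PTU, PTW, QSX, RSV

giving chain groups C_0 ≅ Z^9, C_1 ≅ Z^14, C_2 ≅ Z^4.

The boundary map ∂_1: C_1 → C_0 maps an edge to its endpoints' difference, ∂[p,q] = q − p.
The resulting 9×14 matrix has rank 8, and its Smith normal form has invariant factors (1,1,1,1,1,1,1,1).

The boundary map ∂_2: C_2 → C_1 maps a triangle to the signed sum of its edges. For instance
  ∂PTU = TU − PU + PT,
  ∂PTW = TW − PW + PT.
The 14×4 boundary matrix has rank 4 and Smith normal form diag(1,1,1,1).

From H_k ≅ ker(∂_k) / im(∂_{k+1}) we obtain:

  H_0: rank C_0 − rank ∂_1 = 9 − 8 = 1, and the invariant factors of ∂_1 are all 1, so H_0 ≅ Z.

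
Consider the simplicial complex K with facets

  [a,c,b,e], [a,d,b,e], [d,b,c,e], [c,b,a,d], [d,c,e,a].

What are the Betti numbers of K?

K has 5 vertices, 10 edges, 10 triangles, 5 3-simplices.
rank ∂_0 = 0, rank ∂_1 = 4 ⇒ b_0 = 5 − 0 − 4 = 1; all invariant factors of ∂_1 are 1 so no torsion. So H_0 ≅ Z.
rank ∂_1 = 4, rank ∂_2 = 6 ⇒ b_1 = 10 − 4 − 6 = 0; all invariant factors of ∂_2 are 1 so no torsion. So H_1 ≅ 0.
rank ∂_2 = 6, rank ∂_3 = 4 ⇒ b_2 = 10 − 6 − 4 = 0; all invariant factors of ∂_3 are 1 so no torsion. So H_2 ≅ 0.
rank ∂_3 = 4, rank ∂_4 = 0 ⇒ b_3 = 5 − 4 − 0 = 1. So H_3 ≅ Z.

b_0 = 1, b_1 = 0, b_2 = 0, b_3 = 1.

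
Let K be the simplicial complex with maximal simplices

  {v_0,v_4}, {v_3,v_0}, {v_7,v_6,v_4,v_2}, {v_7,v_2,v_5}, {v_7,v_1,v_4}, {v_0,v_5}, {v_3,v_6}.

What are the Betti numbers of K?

We work with the vertex ordering v_0 < v_1 < v_2 < v_3 < v_4 < v_5 < v_6 < v_7. The simplices of K, each written with vertices in increasing order, are:

  0-simplices (8): [v_0], [v_1], [v_2], [v_3], [v_4], [v_5], [v_6], [v_7]
  1-simplices (14): [v_0,v_3], [v_0,v_4], [v_0,v_5], [v_1,v_4], [v_1,v_7], [v_2,v_4], [v_2,v_5], [v_2,v_6], [v_2,v_7], [v_3,v_6], [v_4,v_6], [v_4,v_7], [v_5,v_7], [v_6,v_7]
  2-simplices (6): [v_1,v_4,v_7], [v_2,v_4,v_6], [v_2,v_4,v_7], [v_2,v_5,v_7], [v_2,v_6,v_7], [v_4,v_6,v_7]
  3-simplices (1): [v_2,v_4,v_6,v_7]

so the chain groups are C_0 ≅ Z^8, C_1 ≅ Z^14, C_2 ≅ Z^6, C_3 ≅ Z^1.

Boundary ∂_1: C_1 → C_0 is given by ∂[p,q] = [q] − [p]. For instance
  ∂[v_1,v_4] = [v_4] − [v_1].
This gives a 8×14 integer matrix of rank 7; reducing to Smith normal form yields diagonal entries (1,1,1,1,1,1,1).

Boundary ∂_2: C_2 → C_1 sends each 2-simplex [p,q,r] to [q,r] − [p,r] + [p,q]. For instance
  ∂[v_4,v_6,v_7] = [v_6,v_7] − [v_4,v_7] + [v_4,v_6],
  ∂[v_2,v_4,v_6] = [v_4,v_6] − [v_2,v_6] + [v_2,v_4].
This gives a 14×6 integer matrix of rank 5; reducing to Smith normal form yields diagonal entries (1,1,1,1,1).

Boundary ∂_3: C_3 → C_2 sends each 3-simplex σ to the alternating sum Σ_i (−1)^i (σ with its i-th vertex removed). For instance
  ∂[v_2,v_4,v_6,v_7] = [v_4,v_6,v_7] − [v_2,v_6,v_7] + [v_2,v_4,v_7] − [v_2,v_4,v_6].
This gives a 6×1 integer matrix of rank 1; reducing to Smith normal form yields diagonal entries (1).

Now H_k = ker ∂_k / im ∂_{k+1}, so:

  H_0: rank C_0 − rank ∂_1 = 8 − 7 = 1, and the invariant factors of ∂_1 are all 1, so H_0 = Z.
  H_1: rank ker ∂_1 − rank ∂_2 = (14 − 7) − 5 = 2, and the invariant factors of ∂_2 are all 1, so H_1 = Z^2.
  H_2: rank ker ∂_2 − rank ∂_3 = (6 − 5) − 1 = 0, and the invariant factors of ∂_3 are all 1, so H_2 = 0.
  H_3: rank ker ∂_3 − rank ∂_4 = (1 − 1) − 0 = 0, and there is no ∂_4, so H_3 = 0.

As a check, the Euler characteristic is 8 − 14 + 6 − 1 = -1, which agrees with 1 − 2 + 0 − 0 = -1.

Hence the Betti numbers are b_0 = 1, b_1 = 2, b_2 = 0, b_3 = 0.

b_0 = 1, b_1 = 2, b_2 = 0, b_3 = 0.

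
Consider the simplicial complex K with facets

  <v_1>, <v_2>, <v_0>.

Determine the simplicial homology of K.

H_0 = Z^3.

Take the total order v_0 < v_1 < v_2 on the vertex set. Then K (dimension 0) consists of the simplices:

  0-simplices (3): [v_0], [v_1], [v_2]

giving chain groups C_0 ≅ Z^3.

Reading off H_k = ker ∂_k / im ∂_{k+1}:

  H_0: rank C_0 − rank ∂_1 = 3 − 0 = 3, and there is no ∂_1, so H_0 ≅ Z^3.

(K is a triangulation of a set of 3 points.)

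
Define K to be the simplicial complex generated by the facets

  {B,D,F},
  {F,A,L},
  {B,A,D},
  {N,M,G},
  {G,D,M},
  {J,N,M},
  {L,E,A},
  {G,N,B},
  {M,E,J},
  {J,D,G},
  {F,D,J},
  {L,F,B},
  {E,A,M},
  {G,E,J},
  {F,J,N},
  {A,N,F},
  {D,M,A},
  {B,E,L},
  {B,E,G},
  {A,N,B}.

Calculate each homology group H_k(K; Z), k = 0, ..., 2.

Order the vertices as A < B < D < E < F < G < J < L < M < N. Listing each simplex with vertices in this order, K has dimension 2 with simplices:

  0-simplices (10): A, B, D, E, F, G, J, L, M, N
  1-simplices (30): AB, AD, AE, AF, AL, AM, AN, BD, BE, BF, BG, BL, BN, DF, DG, DJ, DM, EG, EJ, EL, EM, FJ, FL, FN, GJ, GM, GN, JM, JN, MN
  2-simplices (20): ABD, ABN, ADM, AEL, AEM, AFL, AFN, BDF, BEG, BEL, BFL, BGN, DFJ, DGJ, DGM, EGJ, EJM, FJN, GMN, JMN

so the chain groups are C_0 ≅ Z^10, C_1 ≅ Z^30, C_2 ≅ Z^20.

The boundary map ∂_1: C_1 → C_0 is given by ∂[p,q] = [q] − [p]. For instance
  ∂BF = F − B.
This gives a 10×30 integer matrix of rank 9; reducing to Smith normal form yields diagonal entries (1,1,1,1,1,1,1,1,1).

Boundary ∂_2: C_2 → C_1 acts by ∂[p,q,r] = [q,r] − [p,r] + [p,q]. For instance
  ∂AEM = EM − AM + AE,
  ∂JMN = MN − JN + JM.
The 30×20 boundary matrix has rank 20 and Smith normal form diag(1,1,1,1,1,1,1,1,1,1,1,1,1,1,1,1,1,1,1,2).

Now H_k = ker ∂_k / im ∂_{k+1}, so:

  H_0: rank C_0 − rank ∂_1 = 10 − 9 = 1, and the invariant factors of ∂_1 are all 1, so H_0 ≅ Z.
  H_1: rank ker ∂_1 − rank ∂_2 = (30 − 9) − 20 = 1, and ∂_2 has invariant factor 2 > 1, so H_1 ≅ Z ⊕ Z/2Z.
  H_2: rank ker ∂_2 − rank ∂_3 = (20 − 20) − 0 = 0, and there is no ∂_3, so H_2 ≅ 0.

H_0 ≅ Z,  H_1 ≅ Z ⊕ Z/2Z,  H_2 = 0.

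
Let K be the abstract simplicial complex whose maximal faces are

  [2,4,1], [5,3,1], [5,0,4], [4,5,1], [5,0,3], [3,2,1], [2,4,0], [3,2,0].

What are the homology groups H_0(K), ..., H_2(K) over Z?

We work with the vertex ordering 0 < 1 < 2 < 3 < 4 < 5. The simplices of K, each written with vertices in increasing order, are:

  0-simplices (6): [0], [1], [2], [3], [4], [5]
  1-simplices (12): [0,2], [0,3], [0,4], [0,5], [1,2], [1,3], [1,4], [1,5], [2,3], [2,4], [3,5], [4,5]
  2-simplices (8): [0,2,3], [0,2,4], [0,3,5], [0,4,5], [1,2,3], [1,2,4], [1,3,5], [1,4,5]

giving chain groups C_0 ≅ Z^6, C_1 ≅ Z^12, C_2 ≅ Z^8.

∂_1: C_1 → C_0 sends each edge [p,q] (with p < q) to q − p.
The resulting 6×12 matrix has rank 5, and its Smith normal form has invariant factors (1,1,1,1,1).

∂_2: C_2 → C_1 sends each 2-simplex [p,q,r] to [q,r] − [p,r] + [p,q]. For instance
  ∂[1,3,5] = [3,5] − [1,5] + [1,3],
  ∂[0,4,5] = [4,5] − [0,5] + [0,4].
This gives a 12×8 integer matrix of rank 7; reducing to Smith normal form yields diagonal entries (1,1,1,1,1,1,1).

Computing H_k = (kernel of ∂_k) / (image of ∂_{k+1}):

  H_0: rank C_0 − rank ∂_1 = 6 − 5 = 1, and the invariant factors of ∂_1 are all 1, so H_0 = Z.
  H_1: rank ker ∂_1 − rank ∂_2 = (12 − 5) − 7 = 0, and the invariant factors of ∂_2 are all 1, so H_1 = 0.
  H_2: rank ker ∂_2 − rank ∂_3 = (8 − 7) − 0 = 1, and there is no ∂_3, so H_2 = Z.

(K is a triangulation of the 2-sphere S^2.)

H_0 ≅ Z,  H_1 = 0,  H_2 ≅ Z.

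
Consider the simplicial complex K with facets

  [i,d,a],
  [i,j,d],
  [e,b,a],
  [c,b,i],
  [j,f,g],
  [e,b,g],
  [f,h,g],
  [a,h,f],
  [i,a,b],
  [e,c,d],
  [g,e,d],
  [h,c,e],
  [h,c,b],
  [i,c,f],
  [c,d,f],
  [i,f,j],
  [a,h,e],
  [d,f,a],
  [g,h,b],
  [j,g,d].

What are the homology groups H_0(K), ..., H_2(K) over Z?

Order the vertices as a < b < c < d < e < f < g < h < i < j. Listing each simplex with vertices in this order, K has dimension 2 with simplices:

  0-simplices (10): a, b, c, d, e, f, g, h, i, j
  1-simplices (30): ab, ad, ae, af, ah, ai, bc, be, bg, bh, bi, cd, ce, cf, ch, ci, de, df, dg, di, dj, eg, eh, fg, fh, fi, fj, gh, gj, ij
  2-simplices (20): abe, abi, adf, adi, aeh, afh, bch, bci, beg, bgh, cde, cdf, ceh, cfi, deg, dgj, dij, fgh, fgj, fij

giving chain groups C_0 ≅ Z^10, C_1 ≅ Z^30, C_2 ≅ Z^20.

The boundary map ∂_1: C_1 → C_0 is given by ∂[p,q] = [q] − [p].
The 10×30 boundary matrix has rank 9 and Smith normal form diag(1,1,1,1,1,1,1,1,1).

The boundary map ∂_2: C_2 → C_1 acts by ∂[p,q,r] = [q,r] − [p,r] + [p,q]. For instance
  ∂adf = df − af + ad,
  ∂deg = eg − dg + de.
The resulting 30×20 matrix has rank 20, and its Smith normal form has invariant factors (1,1,1,1,1,1,1,1,1,1,1,1,1,1,1,1,1,1,1,2).

Computing H_k = (kernel of ∂_k) / (image of ∂_{k+1}):

  H_0: rank C_0 − rank ∂_1 = 10 − 9 = 1, and the invariant factors of ∂_1 are all 1, so H_0 = Z.
  H_1: rank ker ∂_1 − rank ∂_2 = (30 − 9) − 20 = 1, and ∂_2 has invariant factor 2 > 1, so H_1 = Z ⊕ Z/2.
  H_2: rank ker ∂_2 − rank ∂_3 = (20 − 20) − 0 = 0, and there is no ∂_3, so H_2 = 0.

As a check, the Euler characteristic is 10 − 30 + 20 = 0, which agrees with 1 − 1 + 0 = 0.
(K is a triangulation of the Klein bottle.)

H_0 = Z,  H_1 = Z ⊕ Z/2,  H_2 = 0.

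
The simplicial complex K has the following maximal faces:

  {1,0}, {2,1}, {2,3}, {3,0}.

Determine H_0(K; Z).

Take the total order 0 < 1 < 2 < 3 on the vertex set. Then K (dimension 1) consists of the simplices:

  0-simplices (4): [0], [1], [2], [3]
  1-simplices (4): [0,1], [0,3], [1,2], [2,3]

Hence C_0 ≅ Z^4, C_1 ≅ Z^4.

The boundary map ∂_1: C_1 → C_0 is given by ∂[p,q] = [q] − [p].
The 4×4 boundary matrix has rank 3 and Smith normal form diag(1,1,1).

Reading off H_k = ker ∂_k / im ∂_{k+1}:

  H_0: rank C_0 − rank ∂_1 = 4 − 3 = 1, and the invariant factors of ∂_1 are all 1, so H_0 ≅ Z.

(K is a triangulation of the circle S^1.)

H_0 = Z.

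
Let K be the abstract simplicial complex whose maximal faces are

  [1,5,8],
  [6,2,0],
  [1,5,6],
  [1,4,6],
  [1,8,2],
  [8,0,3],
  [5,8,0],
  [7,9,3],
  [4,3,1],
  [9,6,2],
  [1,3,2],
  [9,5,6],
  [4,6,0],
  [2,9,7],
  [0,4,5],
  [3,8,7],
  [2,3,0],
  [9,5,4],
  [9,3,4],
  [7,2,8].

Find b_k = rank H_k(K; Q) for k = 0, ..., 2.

b_0 = 1, b_1 = 1, b_2 = 0.

We work with the vertex ordering 0 < 1 < 2 < 3 < 4 < 5 < 6 < 7 < 8 < 9. The simplices of K, each written with vertices in increasing order, are:

  0-simplices (10): [0], [1], [2], [3], [4], [5], [6], [7], [8], [9]
  1-simplices (30): (30 of them)
  2-simplices (20): (20 of them)

Hence C_0 ≅ Z^10, C_1 ≅ Z^30, C_2 ≅ Z^20.

The boundary map ∂_1: C_1 → C_0 sends each edge [p,q] (with p < q) to q − p.
As a 10×30 matrix over Z this has rank 9, with invariant factors (1,1,1,1,1,1,1,1,1).

The boundary map ∂_2: C_2 → C_1 sends each 2-simplex [p,q,r] to [q,r] − [p,r] + [p,q]. For instance
  ∂[1,2,3] = [2,3] − [1,3] + [1,2],
  ∂[1,4,6] = [4,6] − [1,6] + [1,4].
The resulting 30×20 matrix has rank 20, and its Smith normal form has invariant factors (1,1,1,1,1,1,1,1,1,1,1,1,1,1,1,1,1,1,1,2).

Computing H_k = (kernel of ∂_k) / (image of ∂_{k+1}):

  H_0: rank C_0 − rank ∂_1 = 10 − 9 = 1, and the invariant factors of ∂_1 are all 1, so H_0 = Z.
  H_1: rank ker ∂_1 − rank ∂_2 = (30 − 9) − 20 = 1, and ∂_2 has invariant factor 2 > 1, so H_1 = Z ⊕ Z/2.
  H_2: rank ker ∂_2 − rank ∂_3 = (20 − 20) − 0 = 0, and there is no ∂_3, so H_2 = 0.

(K is a triangulation of the Klein bottle.)

Hence the Betti numbers are b_0 = 1, b_1 = 1, b_2 = 0.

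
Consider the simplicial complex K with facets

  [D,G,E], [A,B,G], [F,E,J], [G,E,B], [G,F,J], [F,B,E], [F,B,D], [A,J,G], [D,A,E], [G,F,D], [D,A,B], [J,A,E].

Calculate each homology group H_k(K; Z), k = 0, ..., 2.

H_0 = Z,  H_1 = Z/2Z,  H_2 = 0.

Order the vertices as A < B < D < E < F < G < J. Listing each simplex with vertices in this order, K has dimension 2 with simplices:

  0-simplices (7): A, B, D, E, F, G, J
  1-simplices (18): AB, AD, AE, AG, AJ, BD, BE, BF, BG, DE, DF, DG, EF, EG, EJ, FG, FJ, GJ
  2-simplices (12): ABD, ABG, ADE, AEJ, AGJ, BDF, BEF, BEG, DEG, DFG, EFJ, FGJ

giving chain groups C_0 ≅ Z^7, C_1 ≅ Z^18, C_2 ≅ Z^12.

Boundary ∂_1: C_1 → C_0 sends each edge [p,q] (with p < q) to q − p. For instance
  ∂AB = B − A.
The 7×18 boundary matrix has rank 6 and Smith normal form diag(1,1,1,1,1,1).

The boundary map ∂_2: C_2 → C_1 acts by ∂[p,q,r] = [q,r] − [p,r] + [p,q]. For instance
  ∂FGJ = GJ − FJ + FG,
  ∂ABD = BD − AD + AB.
This gives a 18×12 integer matrix of rank 12; reducing to Smith normal form yields diagonal entries (1,1,1,1,1,1,1,1,1,1,1,2).

Computing H_k = (kernel of ∂_k) / (image of ∂_{k+1}):

  H_0: rank C_0 − rank ∂_1 = 7 − 6 = 1, and the invariant factors of ∂_1 are all 1, so H_0 ≅ Z.
  H_1: rank ker ∂_1 − rank ∂_2 = (18 − 6) − 12 = 0, and ∂_2 has invariant factor 2 > 1, so H_1 ≅ Z/2Z.
  H_2: rank ker ∂_2 − rank ∂_3 = (12 − 12) − 0 = 0, and there is no ∂_3, so H_2 ≅ 0.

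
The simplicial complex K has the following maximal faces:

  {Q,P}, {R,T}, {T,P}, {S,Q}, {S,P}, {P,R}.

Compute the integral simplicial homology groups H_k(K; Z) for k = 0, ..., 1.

H_0 = Z,  H_1 = Z^2.

K has 5 vertices, 6 edges.
rank ∂_0 = 0, rank ∂_1 = 4 ⇒ b_0 = 5 − 0 − 4 = 1; all invariant factors of ∂_1 are 1 so no torsion. So H_0 = Z.
rank ∂_1 = 4, rank ∂_2 = 0 ⇒ b_1 = 6 − 4 − 0 = 2. So H_1 = Z^2.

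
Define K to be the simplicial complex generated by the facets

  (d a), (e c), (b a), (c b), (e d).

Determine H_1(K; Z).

Fix the vertex order a < b < c < d < e and write every simplex with vertices in increasing order. Then dim K = 1 and the simplices of K are:

  0-simplices (5): a, b, c, d, e
  1-simplices (5): ab, ad, bc, ce, de

giving chain groups C_0 ≅ Z^5, C_1 ≅ Z^5.

Boundary ∂_1: C_1 → C_0 maps an edge to its endpoints' difference, ∂[p,q] = q − p.
As a 5×5 matrix over Z this has rank 4, with invariant factors (1,1,1,1).

Reading off H_k = ker ∂_k / im ∂_{k+1}:

  H_1: rank ker ∂_1 − rank ∂_2 = (5 − 4) − 0 = 1, and there is no ∂_2, so H_1 = Z.

H_1 = Z.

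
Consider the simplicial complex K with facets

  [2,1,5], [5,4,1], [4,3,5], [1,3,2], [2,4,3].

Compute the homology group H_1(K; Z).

H_1 ≅ Z.

We work with the vertex ordering 1 < 2 < 3 < 4 < 5. The simplices of K, each written with vertices in increasing order, are:

  0-simplices (5): [1], [2], [3], [4], [5]
  1-simplices (10): [1,2], [1,3], [1,4], [1,5], [2,3], [2,4], [2,5], [3,4], [3,5], [4,5]
  2-simplices (5): [1,2,3], [1,2,5], [1,4,5], [2,3,4], [3,4,5]

giving chain groups C_0 ≅ Z^5, C_1 ≅ Z^10, C_2 ≅ Z^5.

Boundary ∂_1: C_1 → C_0 is given by ∂[p,q] = [q] − [p].
The 5×10 boundary matrix has rank 4 and Smith normal form diag(1,1,1,1).

The boundary map ∂_2: C_2 → C_1 maps a triangle to the signed sum of its edges. For instance
  ∂[2,3,4] = [3,4] − [2,4] + [2,3],
  ∂[3,4,5] = [4,5] − [3,5] + [3,4].
As a 10×5 matrix over Z this has rank 5, with invariant factors (1,1,1,1,1).

Now H_k = ker ∂_k / im ∂_{k+1}, so:

  H_1: rank ker ∂_1 − rank ∂_2 = (10 − 4) − 5 = 1, and the invariant factors of ∂_2 are all 1, so H_1 = Z.

(K is a triangulation of the Möbius band.)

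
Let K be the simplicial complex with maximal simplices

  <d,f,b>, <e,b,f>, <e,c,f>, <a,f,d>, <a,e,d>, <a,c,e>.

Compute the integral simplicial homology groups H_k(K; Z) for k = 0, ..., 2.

K has 6 vertices, 12 edges, 6 triangles.
rank ∂_0 = 0, rank ∂_1 = 5 ⇒ b_0 = 6 − 0 − 5 = 1; all invariant factors of ∂_1 are 1 so no torsion. So H_0 ≅ Z.
rank ∂_1 = 5, rank ∂_2 = 6 ⇒ b_1 = 12 − 5 − 6 = 1; all invariant factors of ∂_2 are 1 so no torsion. So H_1 ≅ Z.
rank ∂_2 = 6, rank ∂_3 = 0 ⇒ b_2 = 6 − 6 − 0 = 0. So H_2 ≅ 0.

H_0 ≅ Z,  H_1 ≅ Z,  H_2 = 0.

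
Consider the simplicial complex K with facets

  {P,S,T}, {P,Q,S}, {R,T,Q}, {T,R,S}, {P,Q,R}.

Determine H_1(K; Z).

H_1 = Z.

We work with the vertex ordering P < Q < R < S < T. The simplices of K, each written with vertices in increasing order, are:

  0-simplices (5): P, Q, R, S, T
  1-simplices (10): PQ, PR, PS, PT, QR, QS, QT, RS, RT, ST
  2-simplices (5): PQR, PQS, PST, QRT, RST

giving chain groups C_0 ≅ Z^5, C_1 ≅ Z^10, C_2 ≅ Z^5.

∂_1: C_1 → C_0 is given by ∂[p,q] = [q] − [p]. For instance
  ∂PS = S − P.
The 5×10 boundary matrix has rank 4 and Smith normal form diag(1,1,1,1).

Boundary ∂_2: C_2 → C_1 sends each 2-simplex [p,q,r] to [q,r] − [p,r] + [p,q]. For instance
  ∂PQR = QR − PR + PQ,
  ∂PST = ST − PT + PS.
The 10×5 boundary matrix has rank 5 and Smith normal form diag(1,1,1,1,1).

Reading off H_k = ker ∂_k / im ∂_{k+1}:

  H_1: rank ker ∂_1 − rank ∂_2 = (10 − 4) − 5 = 1, and the invariant factors of ∂_2 are all 1, so H_1 ≅ Z.

(K is a triangulation of the Möbius band.)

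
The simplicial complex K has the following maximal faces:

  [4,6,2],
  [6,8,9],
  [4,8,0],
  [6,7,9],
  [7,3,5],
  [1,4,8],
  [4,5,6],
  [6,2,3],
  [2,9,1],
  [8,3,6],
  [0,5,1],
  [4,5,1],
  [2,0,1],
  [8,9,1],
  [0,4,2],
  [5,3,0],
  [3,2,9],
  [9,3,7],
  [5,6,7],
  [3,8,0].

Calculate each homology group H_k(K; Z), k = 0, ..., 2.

H_0 = Z,  H_1 = Z ⊕ Z/2Z,  H_2 = 0.

Take the total order 0 < 1 < 2 < 3 < 4 < 5 < 6 < 7 < 8 < 9 on the vertex set. Then K (dimension 2) consists of the simplices:

  0-simplices (10): [0], [1], [2], [3], [4], [5], [6], [7], [8], [9]
  1-simplices (30): (30 of them)
  2-simplices (20): (20 of them)

so the chain groups are C_0 ≅ Z^10, C_1 ≅ Z^30, C_2 ≅ Z^20.

∂_1: C_1 → C_0 maps an edge to its endpoints' difference, ∂[p,q] = q − p. For instance
  ∂[4,8] = [8] − [4].
As a 10×30 matrix over Z this has rank 9, with invariant factors (1,1,1,1,1,1,1,1,1).

The boundary map ∂_2: C_2 → C_1 sends each 2-simplex [p,q,r] to [q,r] − [p,r] + [p,q]. For instance
  ∂[0,4,8] = [4,8] − [0,8] + [0,4],
  ∂[6,8,9] = [8,9] − [6,9] + [6,8].
As a 30×20 matrix over Z this has rank 20, with invariant factors (1,1,1,1,1,1,1,1,1,1,1,1,1,1,1,1,1,1,1,2).

Computing H_k = (kernel of ∂_k) / (image of ∂_{k+1}):

  H_0: rank C_0 − rank ∂_1 = 10 − 9 = 1, and the invariant factors of ∂_1 are all 1, so H_0 ≅ Z.
  H_1: rank ker ∂_1 − rank ∂_2 = (30 − 9) − 20 = 1, and ∂_2 has invariant factor 2 > 1, so H_1 ≅ Z ⊕ Z/2Z.
  H_2: rank ker ∂_2 − rank ∂_3 = (20 − 20) − 0 = 0, and there is no ∂_3, so H_2 ≅ 0.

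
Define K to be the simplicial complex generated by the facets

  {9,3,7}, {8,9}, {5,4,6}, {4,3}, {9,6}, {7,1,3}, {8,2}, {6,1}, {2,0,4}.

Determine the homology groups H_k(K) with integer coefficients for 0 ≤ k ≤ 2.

Fix the vertex order 0 < 1 < 2 < 3 < 4 < 5 < 6 < 7 < 8 < 9 and write every simplex with vertices in increasing order. Then dim K = 2 and the simplices of K are:

  0-simplices (10): [0], [1], [2], [3], [4], [5], [6], [7], [8], [9]
  1-simplices (16): [0,2], [0,4], [1,3], [1,6], [1,7], [2,4], [2,8], [3,4], [3,7], [3,9], [4,5], [4,6], [5,6], [6,9], [7,9], [8,9]
  2-simplices (4): [0,2,4], [1,3,7], [3,7,9], [4,5,6]

Hence C_0 ≅ Z^10, C_1 ≅ Z^16, C_2 ≅ Z^4.

The boundary map ∂_1: C_1 → C_0 sends each edge [p,q] (with p < q) to q − p. For instance
  ∂[1,7] = [7] − [1].
The 10×16 boundary matrix has rank 9 and Smith normal form diag(1,1,1,1,1,1,1,1,1).

∂_2: C_2 → C_1 maps a triangle to the signed sum of its edges. For instance
  ∂[4,5,6] = [5,6] − [4,6] + [4,5],
  ∂[3,7,9] = [7,9] − [3,9] + [3,7].
As a 16×4 matrix over Z this has rank 4, with invariant factors (1,1,1,1).

Computing H_k = (kernel of ∂_k) / (image of ∂_{k+1}):

  H_0: rank C_0 − rank ∂_1 = 10 − 9 = 1, and the invariant factors of ∂_1 are all 1, so H_0 ≅ Z.
  H_1: rank ker ∂_1 − rank ∂_2 = (16 − 9) − 4 = 3, and the invariant factors of ∂_2 are all 1, so H_1 ≅ Z^3.
  H_2: rank ker ∂_2 − rank ∂_3 = (4 − 4) − 0 = 0, and there is no ∂_3, so H_2 ≅ 0.

H_0 = Z,  H_1 = Z^3,  H_2 = 0.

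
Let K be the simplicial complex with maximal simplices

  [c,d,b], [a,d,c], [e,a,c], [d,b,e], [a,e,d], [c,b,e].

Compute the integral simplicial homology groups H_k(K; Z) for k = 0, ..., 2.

H_0 = Z,  H_1 = 0,  H_2 = Z.

Fix the vertex order a < b < c < d < e and write every simplex with vertices in increasing order. Then dim K = 2 and the simplices of K are:

  0-simplices (5): a, b, c, d, e
  1-simplices (9): ac, ad, ae, bc, bd, be, cd, ce, de
  2-simplices (6): acd, ace, ade, bcd, bce, bde

so the chain groups are C_0 ≅ Z^5, C_1 ≅ Z^9, C_2 ≅ Z^6.

Boundary ∂_1: C_1 → C_0 maps an edge to its endpoints' difference, ∂[p,q] = q − p. For instance
  ∂bc = c − b.
The resulting 5×9 matrix has rank 4, and its Smith normal form has invariant factors (1,1,1,1).

Boundary ∂_2: C_2 → C_1 sends each 2-simplex [p,q,r] to [q,r] − [p,r] + [p,q]. For instance
  ∂bce = ce − be + bc,
  ∂ade = de − ae + ad.
The 9×6 boundary matrix has rank 5 and Smith normal form diag(1,1,1,1,1).

Now H_k = ker ∂_k / im ∂_{k+1}, so:

  H_0: rank C_0 − rank ∂_1 = 5 − 4 = 1, and the invariant factors of ∂_1 are all 1, so H_0 ≅ Z.
  H_1: rank ker ∂_1 − rank ∂_2 = (9 − 4) − 5 = 0, and the invariant factors of ∂_2 are all 1, so H_1 ≅ 0.
  H_2: rank ker ∂_2 − rank ∂_3 = (6 − 5) − 0 = 1, and there is no ∂_3, so H_2 ≅ Z.

As a check, the Euler characteristic is 5 − 9 + 6 = 2, which agrees with 1 − 0 + 1 = 2.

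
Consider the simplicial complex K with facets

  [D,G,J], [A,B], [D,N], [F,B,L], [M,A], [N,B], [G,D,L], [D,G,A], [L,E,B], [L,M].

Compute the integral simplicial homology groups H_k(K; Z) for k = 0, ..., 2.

Take the total order A < B < D < E < F < G < J < L < M < N on the vertex set. Then K (dimension 2) consists of the simplices:

  0-simplices (10): A, B, D, E, F, G, J, L, M, N
  1-simplices (17): AB, AD, AG, AM, BE, BF, BL, BN, DG, DJ, DL, DN, EL, FL, GJ, GL, LM
  2-simplices (5): ADG, BEL, BFL, DGJ, DGL

Hence C_0 ≅ Z^10, C_1 ≅ Z^17, C_2 ≅ Z^5.

∂_1: C_1 → C_0 maps an edge to its endpoints' difference, ∂[p,q] = q − p.
The resulting 10×17 matrix has rank 9, and its Smith normal form has invariant factors (1,1,1,1,1,1,1,1,1).

∂_2: C_2 → C_1 maps a triangle to the signed sum of its edges. For instance
  ∂BFL = FL − BL + BF,
  ∂DGL = GL − DL + DG.
This gives a 17×5 integer matrix of rank 5; reducing to Smith normal form yields diagonal entries (1,1,1,1,1).

Reading off H_k = ker ∂_k / im ∂_{k+1}:

  H_0: rank C_0 − rank ∂_1 = 10 − 9 = 1, and the invariant factors of ∂_1 are all 1, so H_0 = Z.
  H_1: rank ker ∂_1 − rank ∂_2 = (17 − 9) − 5 = 3, and the invariant factors of ∂_2 are all 1, so H_1 = Z^3.
  H_2: rank ker ∂_2 − rank ∂_3 = (5 − 5) − 0 = 0, and there is no ∂_3, so H_2 = 0.

As a check, the Euler characteristic is 10 − 17 + 5 = -2, which agrees with 1 − 3 + 0 = -2.

H_0 = Z,  H_1 = Z^3,  H_2 = 0.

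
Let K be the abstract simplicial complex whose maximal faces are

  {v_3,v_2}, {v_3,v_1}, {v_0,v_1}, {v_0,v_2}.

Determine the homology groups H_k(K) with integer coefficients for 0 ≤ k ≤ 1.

Order the vertices as v_0 < v_1 < v_2 < v_3. Listing each simplex with vertices in this order, K has dimension 1 with simplices:

  0-simplices (4): [v_0], [v_1], [v_2], [v_3]
  1-simplices (4): [v_0,v_1], [v_0,v_2], [v_1,v_3], [v_2,v_3]

so the chain groups are C_0 ≅ Z^4, C_1 ≅ Z^4.

Boundary ∂_1: C_1 → C_0 is given by ∂[p,q] = [q] − [p].
This gives a 4×4 integer matrix of rank 3; reducing to Smith normal form yields diagonal entries (1,1,1).

Now H_k = ker ∂_k / im ∂_{k+1}, so:

  H_0: rank C_0 − rank ∂_1 = 4 − 3 = 1, and the invariant factors of ∂_1 are all 1, so H_0 ≅ Z.
  H_1: rank ker ∂_1 − rank ∂_2 = (4 − 3) − 0 = 1, and there is no ∂_2, so H_1 ≅ Z.

As a check, the Euler characteristic is 4 − 4 = 0, which agrees with 1 − 1 = 0.

H_0 = Z,  H_1 = Z.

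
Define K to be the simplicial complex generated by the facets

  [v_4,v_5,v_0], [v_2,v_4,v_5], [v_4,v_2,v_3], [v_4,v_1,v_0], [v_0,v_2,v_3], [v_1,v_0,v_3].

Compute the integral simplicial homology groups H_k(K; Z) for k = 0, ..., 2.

We work with the vertex ordering v_0 < v_1 < v_2 < v_3 < v_4 < v_5. The simplices of K, each written with vertices in increasing order, are:

  0-simplices (6): [v_0], [v_1], [v_2], [v_3], [v_4], [v_5]
  1-simplices (12): [v_0,v_1], [v_0,v_2], [v_0,v_3], [v_0,v_4], [v_0,v_5], [v_1,v_3], [v_1,v_4], [v_2,v_3], [v_2,v_4], [v_2,v_5], [v_3,v_4], [v_4,v_5]
  2-simplices (6): [v_0,v_1,v_3], [v_0,v_1,v_4], [v_0,v_2,v_3], [v_0,v_4,v_5], [v_2,v_3,v_4], [v_2,v_4,v_5]

Hence C_0 ≅ Z^6, C_1 ≅ Z^12, C_2 ≅ Z^6.

Boundary ∂_1: C_1 → C_0 is given by ∂[p,q] = [q] − [p]. For instance
  ∂[v_0,v_3] = [v_3] − [v_0].
The 6×12 boundary matrix has rank 5 and Smith normal form diag(1,1,1,1,1).

The boundary map ∂_2: C_2 → C_1 acts by ∂[p,q,r] = [q,r] − [p,r] + [p,q]. For instance
  ∂[v_2,v_3,v_4] = [v_3,v_4] − [v_2,v_4] + [v_2,v_3],
  ∂[v_0,v_4,v_5] = [v_4,v_5] − [v_0,v_5] + [v_0,v_4].
The resulting 12×6 matrix has rank 6, and its Smith normal form has invariant factors (1,1,1,1,1,1).

Now H_k = ker ∂_k / im ∂_{k+1}, so:

  H_0: rank C_0 − rank ∂_1 = 6 − 5 = 1, and the invariant factors of ∂_1 are all 1, so H_0 = Z.
  H_1: rank ker ∂_1 − rank ∂_2 = (12 − 5) − 6 = 1, and the invariant factors of ∂_2 are all 1, so H_1 = Z.
  H_2: rank ker ∂_2 − rank ∂_3 = (6 − 6) − 0 = 0, and there is no ∂_3, so H_2 = 0.

As a check, the Euler characteristic is 6 − 12 + 6 = 0, which agrees with 1 − 1 + 0 = 0.

H_0 ≅ Z,  H_1 ≅ Z,  H_2 = 0.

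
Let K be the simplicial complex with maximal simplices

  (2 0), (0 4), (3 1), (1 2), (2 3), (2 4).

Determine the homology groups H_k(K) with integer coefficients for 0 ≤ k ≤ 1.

H_0 ≅ Z,  H_1 ≅ Z^2.

Fix the vertex order 0 < 1 < 2 < 3 < 4 and write every simplex with vertices in increasing order. Then dim K = 1 and the simplices of K are:

  0-simplices (5): [0], [1], [2], [3], [4]
  1-simplices (6): [0,2], [0,4], [1,2], [1,3], [2,3], [2,4]

Hence C_0 ≅ Z^5, C_1 ≅ Z^6.

Boundary ∂_1: C_1 → C_0 is given by ∂[p,q] = [q] − [p]. For instance
  ∂[0,4] = [4] − [0].
This gives a 5×6 integer matrix of rank 4; reducing to Smith normal form yields diagonal entries (1,1,1,1).

From H_k ≅ ker(∂_k) / im(∂_{k+1}) we obtain:

  H_0: rank C_0 − rank ∂_1 = 5 − 4 = 1, and the invariant factors of ∂_1 are all 1, so H_0 = Z.
  H_1: rank ker ∂_1 − rank ∂_2 = (6 − 4) − 0 = 2, and there is no ∂_2, so H_1 = Z^2.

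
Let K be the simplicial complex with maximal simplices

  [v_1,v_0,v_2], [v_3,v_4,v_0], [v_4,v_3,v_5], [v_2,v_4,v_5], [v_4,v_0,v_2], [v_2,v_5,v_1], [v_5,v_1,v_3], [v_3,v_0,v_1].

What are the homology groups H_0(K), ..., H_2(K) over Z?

H_0 = Z,  H_1 = 0,  H_2 = Z.

K has 6 vertices, 12 edges, 8 triangles.
rank ∂_0 = 0, rank ∂_1 = 5 ⇒ b_0 = 6 − 0 − 5 = 1; all invariant factors of ∂_1 are 1 so no torsion. So H_0 = Z.
rank ∂_1 = 5, rank ∂_2 = 7 ⇒ b_1 = 12 − 5 − 7 = 0; all invariant factors of ∂_2 are 1 so no torsion. So H_1 = 0.
rank ∂_2 = 7, rank ∂_3 = 0 ⇒ b_2 = 8 − 7 − 0 = 1. So H_2 = Z.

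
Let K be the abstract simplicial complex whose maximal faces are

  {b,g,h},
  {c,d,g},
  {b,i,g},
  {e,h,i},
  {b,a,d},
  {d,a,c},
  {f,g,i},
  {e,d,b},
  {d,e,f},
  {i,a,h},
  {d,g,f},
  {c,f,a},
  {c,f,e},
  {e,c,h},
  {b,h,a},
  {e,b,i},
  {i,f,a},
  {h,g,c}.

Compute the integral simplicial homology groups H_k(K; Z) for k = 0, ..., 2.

H_0 ≅ Z,  H_1 ≅ Z ⊕ Z/2,  H_2 = 0.

Fix the vertex order a < b < c < d < e < f < g < h < i and write every simplex with vertices in increasing order. Then dim K = 2 and the simplices of K are:

  0-simplices (9): a, b, c, d, e, f, g, h, i
  1-simplices (27): ab, ac, ad, af, ah, ai, bd, be, bg, bh, bi, cd, ce, cf, cg, ch, de, df, dg, ef, eh, ei, fg, fi, gh, gi, hi
  2-simplices (18): abd, abh, acd, acf, afi, ahi, bde, bei, bgh, bgi, cdg, cef, ceh, cgh, def, dfg, ehi, fgi

Hence C_0 ≅ Z^9, C_1 ≅ Z^27, C_2 ≅ Z^18.

The boundary map ∂_1: C_1 → C_0 maps an edge to its endpoints' difference, ∂[p,q] = q − p.
This gives a 9×27 integer matrix of rank 8; reducing to Smith normal form yields diagonal entries (1,1,1,1,1,1,1,1).

∂_2: C_2 → C_1 acts by ∂[p,q,r] = [q,r] − [p,r] + [p,q]. For instance
  ∂bgh = gh − bh + bg,
  ∂afi = fi − ai + af.
The 27×18 boundary matrix has rank 18 and Smith normal form diag(1,1,1,1,1,1,1,1,1,1,1,1,1,1,1,1,1,2).

Computing H_k = (kernel of ∂_k) / (image of ∂_{k+1}):

  H_0: rank C_0 − rank ∂_1 = 9 − 8 = 1, and the invariant factors of ∂_1 are all 1, so H_0 = Z.
  H_1: rank ker ∂_1 − rank ∂_2 = (27 − 8) − 18 = 1, and ∂_2 has invariant factor 2 > 1, so H_1 = Z ⊕ Z/2.
  H_2: rank ker ∂_2 − rank ∂_3 = (18 − 18) − 0 = 0, and there is no ∂_3, so H_2 = 0.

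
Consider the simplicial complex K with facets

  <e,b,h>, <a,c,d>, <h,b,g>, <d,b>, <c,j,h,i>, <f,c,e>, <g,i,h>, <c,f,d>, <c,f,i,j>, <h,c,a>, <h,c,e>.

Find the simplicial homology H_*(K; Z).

K has 10 vertices, 23 edges, 15 triangles, 2 3-simplices.
rank ∂_0 = 0, rank ∂_1 = 9 ⇒ b_0 = 10 − 0 − 9 = 1; all invariant factors of ∂_1 are 1 so no torsion. So H_0 ≅ Z.
rank ∂_1 = 9, rank ∂_2 = 13 ⇒ b_1 = 23 − 9 − 13 = 1; all invariant factors of ∂_2 are 1 so no torsion. So H_1 ≅ Z.
rank ∂_2 = 13, rank ∂_3 = 2 ⇒ b_2 = 15 − 13 − 2 = 0; all invariant factors of ∂_3 are 1 so no torsion. So H_2 ≅ 0.
rank ∂_3 = 2, rank ∂_4 = 0 ⇒ b_3 = 2 − 2 − 0 = 0. So H_3 ≅ 0.

H_0 = Z,  H_1 = Z,  H_2 = 0,  H_3 = 0.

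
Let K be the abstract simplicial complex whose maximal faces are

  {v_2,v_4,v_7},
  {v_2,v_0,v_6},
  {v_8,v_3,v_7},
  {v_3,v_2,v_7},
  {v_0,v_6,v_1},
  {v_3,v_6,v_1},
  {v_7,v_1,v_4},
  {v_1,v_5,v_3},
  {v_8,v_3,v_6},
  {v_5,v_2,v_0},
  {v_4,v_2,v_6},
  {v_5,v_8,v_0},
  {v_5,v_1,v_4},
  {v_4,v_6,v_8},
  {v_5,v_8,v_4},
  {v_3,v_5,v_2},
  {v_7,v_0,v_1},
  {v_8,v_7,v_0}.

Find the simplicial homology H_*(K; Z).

H_0 = Z,  H_1 = Z^2,  H_2 = Z.

Order the vertices as v_0 < v_1 < v_2 < v_3 < v_4 < v_5 < v_6 < v_7 < v_8. Listing each simplex with vertices in this order, K has dimension 2 with simplices:

  0-simplices (9): [v_0], [v_1], [v_2], [v_3], [v_4], [v_5], [v_6], [v_7], [v_8]
  1-simplices (27): (27 of them)
  2-simplices (18): (18 of them)

giving chain groups C_0 ≅ Z^9, C_1 ≅ Z^27, C_2 ≅ Z^18.

The boundary map ∂_1: C_1 → C_0 sends each edge [p,q] (with p < q) to q − p.
This gives a 9×27 integer matrix of rank 8; reducing to Smith normal form yields diagonal entries (1,1,1,1,1,1,1,1).

Boundary ∂_2: C_2 → C_1 sends each 2-simplex [p,q,r] to [q,r] − [p,r] + [p,q]. For instance
  ∂[v_4,v_5,v_8] = [v_5,v_8] − [v_4,v_8] + [v_4,v_5],
  ∂[v_1,v_3,v_6] = [v_3,v_6] − [v_1,v_6] + [v_1,v_3].
This gives a 27×18 integer matrix of rank 17; reducing to Smith normal form yields diagonal entries (1,1,1,1,1,1,1,1,1,1,1,1,1,1,1,1,1).

From H_k ≅ ker(∂_k) / im(∂_{k+1}) we obtain:

  H_0: rank C_0 − rank ∂_1 = 9 − 8 = 1, and the invariant factors of ∂_1 are all 1, so H_0 = Z.
  H_1: rank ker ∂_1 − rank ∂_2 = (27 − 8) − 17 = 2, and the invariant factors of ∂_2 are all 1, so H_1 = Z^2.
  H_2: rank ker ∂_2 − rank ∂_3 = (18 − 17) − 0 = 1, and there is no ∂_3, so H_2 = Z.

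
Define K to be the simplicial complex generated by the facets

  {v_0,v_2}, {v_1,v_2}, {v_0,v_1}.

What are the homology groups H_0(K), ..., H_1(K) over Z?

H_0 ≅ Z,  H_1 ≅ Z.

Order the vertices as v_0 < v_1 < v_2. Listing each simplex with vertices in this order, K has dimension 1 with simplices:

  0-simplices (3): [v_0], [v_1], [v_2]
  1-simplices (3): [v_0,v_1], [v_0,v_2], [v_1,v_2]

giving chain groups C_0 ≅ Z^3, C_1 ≅ Z^3.

∂_1: C_1 → C_0 maps an edge to its endpoints' difference, ∂[p,q] = q − p.
This gives a 3×3 integer matrix of rank 2; reducing to Smith normal form yields diagonal entries (1,1).

Computing H_k = (kernel of ∂_k) / (image of ∂_{k+1}):

  H_0: rank C_0 − rank ∂_1 = 3 − 2 = 1, and the invariant factors of ∂_1 are all 1, so H_0 = Z.
  H_1: rank ker ∂_1 − rank ∂_2 = (3 − 2) − 0 = 1, and there is no ∂_2, so H_1 = Z.

(K is a triangulation of the circle S^1.)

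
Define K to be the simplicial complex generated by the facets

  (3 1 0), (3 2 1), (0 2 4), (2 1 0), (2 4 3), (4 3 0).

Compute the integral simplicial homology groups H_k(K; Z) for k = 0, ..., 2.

Fix the vertex order 0 < 1 < 2 < 3 < 4 and write every simplex with vertices in increasing order. Then dim K = 2 and the simplices of K are:

  0-simplices (5): [0], [1], [2], [3], [4]
  1-simplices (9): [0,1], [0,2], [0,3], [0,4], [1,2], [1,3], [2,3], [2,4], [3,4]
  2-simplices (6): [0,1,2], [0,1,3], [0,2,4], [0,3,4], [1,2,3], [2,3,4]

giving chain groups C_0 ≅ Z^5, C_1 ≅ Z^9, C_2 ≅ Z^6.

Boundary ∂_1: C_1 → C_0 maps an edge to its endpoints' difference, ∂[p,q] = q − p.
As a 5×9 matrix over Z this has rank 4, with invariant factors (1,1,1,1).

∂_2: C_2 → C_1 maps a triangle to the signed sum of its edges. For instance
  ∂[0,2,4] = [2,4] − [0,4] + [0,2],
  ∂[0,1,2] = [1,2] − [0,2] + [0,1].
The 9×6 boundary matrix has rank 5 and Smith normal form diag(1,1,1,1,1).

Now H_k = ker ∂_k / im ∂_{k+1}, so:

  H_0: rank C_0 − rank ∂_1 = 5 − 4 = 1, and the invariant factors of ∂_1 are all 1, so H_0 ≅ Z.
  H_1: rank ker ∂_1 − rank ∂_2 = (9 − 4) − 5 = 0, and the invariant factors of ∂_2 are all 1, so H_1 ≅ 0.
  H_2: rank ker ∂_2 − rank ∂_3 = (6 − 5) − 0 = 1, and there is no ∂_3, so H_2 ≅ Z.

H_0 = Z,  H_1 = 0,  H_2 = Z.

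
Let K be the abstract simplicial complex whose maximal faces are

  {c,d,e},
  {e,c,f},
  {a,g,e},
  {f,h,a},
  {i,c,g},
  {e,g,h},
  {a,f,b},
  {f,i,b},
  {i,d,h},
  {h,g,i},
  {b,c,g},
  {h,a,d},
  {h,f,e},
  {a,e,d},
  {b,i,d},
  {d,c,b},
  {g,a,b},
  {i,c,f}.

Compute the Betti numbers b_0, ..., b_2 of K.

b_0 = 1, b_1 = 1, b_2 = 0.

K has 9 vertices, 27 edges, 18 triangles.
rank ∂_0 = 0, rank ∂_1 = 8 ⇒ b_0 = 9 − 0 − 8 = 1; all invariant factors of ∂_1 are 1 so no torsion. So H_0 = Z.
rank ∂_1 = 8, rank ∂_2 = 18 ⇒ b_1 = 27 − 8 − 18 = 1; ∂_2 has invariant factor(s) [2] giving torsion. So H_1 = Z × Z/2.
rank ∂_2 = 18, rank ∂_3 = 0 ⇒ b_2 = 18 − 18 − 0 = 0. So H_2 = 0.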